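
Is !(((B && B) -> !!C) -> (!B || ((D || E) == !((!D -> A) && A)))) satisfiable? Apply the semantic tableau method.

Satisfiable

Initial set: {!(((B && B) -> !!C) -> (!B || ((D || E) == !((!D -> A) && A))))}.
!(((B && B) -> !!C) -> (!B || ((D || E) == !((!D -> A) && A)))): α-rule — add ((B && B) -> !!C), !(!B || ((D || E) == !((!D -> A) && A))).
!(!B || ((D || E) == !((!D -> A) && A))): α-rule — add !!B, !((D || E) == !((!D -> A) && A)).
((B && B) -> !!C): β-rule — branch into !(B && B)  //  !!C.
  branch 1 (add !(B && B)):
    !((D || E) == !((!D -> A) && A)): β-rule — branch into (D || E), !!((!D -> A) && A)  //  !(D || E), !((!D -> A) && A).
      branch 1.1 (add (D || E), !!((!D -> A) && A)):
        !!((!D -> A) && A): α-rule — add (!D -> A), A.
        !(B && B): β-rule — branch into !B  //  !B.
          branch 1.1.1 (add !B):
            × closes — contains both B and !B.
          branch 1.1.2 (add !B):
            × closes — contains both B and !B.
      branch 1.2 (add !(D || E), !((!D -> A) && A)):
        !(D || E): α-rule — add !D, !E.
        !(B && B): β-rule — branch into !B  //  !B.
          branch 1.2.1 (add !B):
            × closes — contains both B and !B.
          branch 1.2.2 (add !B):
            × closes — contains both B and !B.
  branch 2 (add !!C):
    !!C: drop double negation, giving C.
    !((D || E) == !((!D -> A) && A)): β-rule — branch into (D || E), !!((!D -> A) && A)  //  !(D || E), !((!D -> A) && A).
      branch 2.1 (add (D || E), !!((!D -> A) && A)):
        !!((!D -> A) && A): α-rule — add (!D -> A), A.
        (D || E): β-rule — branch into D  //  E.
          branch 2.1.1 (add D):
            (!D -> A): β-rule — branch into !!D  //  A.
              branch 2.1.1.1 (add !!D):
                ○ open, literals {A=1, B=1, C=1, D=1}.
              branch 2.1.1.2 (add A):
                ○ open, literals {A=1, B=1, C=1, D=1}.
          branch 2.1.2 (add E):
            (!D -> A): β-rule — branch into !!D  //  A.
              branch 2.1.2.1 (add !!D):
                ○ open, literals {A=1, B=1, C=1, D=1, E=1}.
              branch 2.1.2.2 (add A):
                ○ open, literals {A=1, B=1, C=1, E=1}.
      branch 2.2 (add !(D || E), !((!D -> A) && A)):
        !(D || E): α-rule — add !D, !E.
        !((!D -> A) && A): β-rule — branch into !(!D -> A)  //  !A.
          branch 2.2.1 (add !(!D -> A)):
            !(!D -> A): α-rule — add !D, !A.
            ○ open, literals {A=0, B=1, C=1, D=0, E=0}.
          branch 2.2.2 (add !A):
            ○ open, literals {A=0, B=1, C=1, D=0, E=0}.
4 branches closed, 6 open.
An open branch gives a satisfying assignment: A=1, B=1, C=1, D=1.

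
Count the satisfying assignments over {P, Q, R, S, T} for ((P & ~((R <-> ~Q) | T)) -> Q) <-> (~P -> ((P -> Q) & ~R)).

Initial set: {T (((P & ~((R <-> ~Q) | T)) -> Q) <-> (~P -> ((P -> Q) & ~R)))}.
T (((P & ~((R <-> ~Q) | T)) -> Q) <-> (~P -> ((P -> Q) & ~R))): β-rule — branch into T ((P & ~((R <-> ~Q) | T)) -> Q), T (~P -> ((P -> Q) & ~R))  //  F ((P & ~((R <-> ~Q) | T)) -> Q), F (~P -> ((P -> Q) & ~R)).
  branch 1 (add T ((P & ~((R <-> ~Q) | T)) -> Q), T (~P -> ((P -> Q) & ~R))):
    T ((P & ~((R <-> ~Q) | T)) -> Q): β-rule — branch into F (P & ~((R <-> ~Q) | T))  //  T Q.
      branch 1.1 (add F (P & ~((R <-> ~Q) | T))):
        T (~P -> ((P -> Q) & ~R)): β-rule — branch into F ~P  //  T ((P -> Q) & ~R).
          branch 1.1.1 (add F ~P):
            F (P & ~((R <-> ~Q) | T)): β-rule — branch into F P  //  F ~((R <-> ~Q) | T).
              branch 1.1.1.1 (add F P):
                × closes — contains both P and ~P.
              branch 1.1.1.2 (add F ~((R <-> ~Q) | T)):
                F ~((R <-> ~Q) | T): β-rule — branch into T (R <-> ~Q)  //  T T.
                  branch 1.1.1.2.1 (add T (R <-> ~Q)):
                    T (R <-> ~Q): β-rule — branch into T R, T ~Q  //  F R, F ~Q.
                      branch 1.1.1.2.1.1 (add T R, T ~Q):
                        ○ open, literals {P=true, Q=false, R=true}.
                      branch 1.1.1.2.1.2 (add F R, F ~Q):
                        ○ open, literals {P=true, Q=true, R=false}.
                  branch 1.1.1.2.2 (add T T):
                    ○ open, literals {P=true, T=true}.
          branch 1.1.2 (add T ((P -> Q) & ~R)):
            T ((P -> Q) & ~R): α-rule — add T (P -> Q), T ~R.
            F (P & ~((R <-> ~Q) | T)): β-rule — branch into F P  //  F ~((R <-> ~Q) | T).
              branch 1.1.2.1 (add F P):
                T (P -> Q): β-rule — branch into F P  //  T Q.
                  branch 1.1.2.1.1 (add F P):
                    ○ open, literals {P=false, R=false}.
                  branch 1.1.2.1.2 (add T Q):
                    ○ open, literals {P=false, Q=true, R=false}.
              branch 1.1.2.2 (add F ~((R <-> ~Q) | T)):
                T (P -> Q): β-rule — branch into F P  //  T Q.
                  branch 1.1.2.2.1 (add F P):
                    F ~((R <-> ~Q) | T): β-rule — branch into T (R <-> ~Q)  //  T T.
                      branch 1.1.2.2.1.1 (add T (R <-> ~Q)):
                        T (R <-> ~Q): β-rule — branch into T R, T ~Q  //  F R, F ~Q.
                          branch 1.1.2.2.1.1.1 (add T R, T ~Q):
                            × closes — contains both R and ~R.
                          branch 1.1.2.2.1.1.2 (add F R, F ~Q):
                            ○ open, literals {P=false, Q=true, R=false}.
                      branch 1.1.2.2.1.2 (add T T):
                        ○ open, literals {P=false, R=false, T=true}.
                  branch 1.1.2.2.2 (add T Q):
                    F ~((R <-> ~Q) | T): β-rule — branch into T (R <-> ~Q)  //  T T.
                      branch 1.1.2.2.2.1 (add T (R <-> ~Q)):
                        T (R <-> ~Q): β-rule — branch into T R, T ~Q  //  F R, F ~Q.
                          branch 1.1.2.2.2.1.1 (add T R, T ~Q):
                            × closes — contains both R and ~R.
                          branch 1.1.2.2.2.1.2 (add F R, F ~Q):
                            ○ open, literals {Q=true, R=false}.
                      branch 1.1.2.2.2.2 (add T T):
                        ○ open, literals {Q=true, R=false, T=true}.
      branch 1.2 (add T Q):
        T (~P -> ((P -> Q) & ~R)): β-rule — branch into F ~P  //  T ((P -> Q) & ~R).
          branch 1.2.1 (add F ~P):
            ○ open, literals {P=true, Q=true}.
          branch 1.2.2 (add T ((P -> Q) & ~R)):
            T ((P -> Q) & ~R): α-rule — add T (P -> Q), T ~R.
            T (P -> Q): β-rule — branch into F P  //  T Q.
              branch 1.2.2.1 (add F P):
                ○ open, literals {P=false, Q=true, R=false}.
              branch 1.2.2.2 (add T Q):
                ○ open, literals {Q=true, R=false}.
  branch 2 (add F ((P & ~((R <-> ~Q) | T)) -> Q), F (~P -> ((P -> Q) & ~R))):
    F ((P & ~((R <-> ~Q) | T)) -> Q): α-rule — add T (P & ~((R <-> ~Q) | T)), F Q.
    F (~P -> ((P -> Q) & ~R)): α-rule — add T ~P, F ((P -> Q) & ~R).
    T (P & ~((R <-> ~Q) | T)): α-rule — add T P, T ~((R <-> ~Q) | T).
    × closes — contains both P and ~P.
4 branches closed, 12 open.
Each open branch fixes some atoms; the unmentioned ones are free. Counting distinct full assignments: branch {P=true, Q=false, R=true} (S, T) contributes 4 new; branch {P=true, Q=true, R=false} (S, T) contributes 4 new; branch {P=true, T=true} (Q, R, S) contributes 4 new; branch {P=false, R=false} (Q, S, T) contributes 8 new; branch {P=false, Q=true, R=false} (S, T) contributes 0 new; branch {P=false, Q=true, R=false} (S, T) contributes 0 new; branch {P=false, R=false, T=true} (Q, S) contributes 0 new; branch {Q=true, R=false} (P, S, T) contributes 0 new; branch {Q=true, R=false, T=true} (P, S) contributes 0 new; branch {P=true, Q=true} (R, S, T) contributes 2 new; branch {P=false, Q=true, R=false} (S, T) contributes 0 new; branch {Q=true, R=false} (P, S, T) contributes 0 new. Total: 22.

22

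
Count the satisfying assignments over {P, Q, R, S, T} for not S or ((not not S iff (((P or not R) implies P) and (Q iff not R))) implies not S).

26

Initial set: {(not S or ((not not S iff (((P or not R) implies P) and (Q iff not R))) implies not S))}.
(not S or ((not not S iff (((P or not R) implies P) and (Q iff not R))) implies not S)): β-rule — branch into not S  //  ((not not S iff (((P or not R) implies P) and (Q iff not R))) implies not S).
  branch 1 (add not S):
    ○ open, literals {S=F}.
  branch 2 (add ((not not S iff (((P or not R) implies P) and (Q iff not R))) implies not S)):
    ((not not S iff (((P or not R) implies P) and (Q iff not R))) implies not S): β-rule — branch into not (not not S iff (((P or not R) implies P) and (Q iff not R)))  //  not S.
      branch 2.1 (add not (not not S iff (((P or not R) implies P) and (Q iff not R)))):
        not (not not S iff (((P or not R) implies P) and (Q iff not R))): β-rule — branch into not not S, not (((P or not R) implies P) and (Q iff not R))  //  not not not S, (((P or not R) implies P) and (Q iff not R)).
          branch 2.1.1 (add not not S, not (((P or not R) implies P) and (Q iff not R))):
            not not S: drop double negation, giving S.
            not (((P or not R) implies P) and (Q iff not R)): β-rule — branch into not ((P or not R) implies P)  //  not (Q iff not R).
              branch 2.1.1.1 (add not ((P or not R) implies P)):
                not ((P or not R) implies P): α-rule — add (P or not R), not P.
                (P or not R): β-rule — branch into P  //  not R.
                  branch 2.1.1.1.1 (add P):
                    × closes — contains both P and not P.
                  branch 2.1.1.1.2 (add not R):
                    ○ open, literals {P=F, R=F, S=T}.
              branch 2.1.1.2 (add not (Q iff not R)):
                not (Q iff not R): β-rule — branch into Q, not not R  //  not Q, not R.
                  branch 2.1.1.2.1 (add Q, not not R):
                    ○ open, literals {Q=T, R=T, S=T}.
                  branch 2.1.1.2.2 (add not Q, not R):
                    ○ open, literals {Q=F, R=F, S=T}.
          branch 2.1.2 (add not not not S, (((P or not R) implies P) and (Q iff not R))):
            not not not S: drop double negation, giving not S.
            (((P or not R) implies P) and (Q iff not R)): α-rule — add ((P or not R) implies P), (Q iff not R).
            ((P or not R) implies P): β-rule — branch into not (P or not R)  //  P.
              branch 2.1.2.1 (add not (P or not R)):
                not (P or not R): α-rule — add not P, not not R.
                (Q iff not R): β-rule — branch into Q, not R  //  not Q, not not R.
                  branch 2.1.2.1.1 (add Q, not R):
                    × closes — contains both R and not R.
                  branch 2.1.2.1.2 (add not Q, not not R):
                    ○ open, literals {P=F, Q=F, R=T, S=F}.
              branch 2.1.2.2 (add P):
                (Q iff not R): β-rule — branch into Q, not R  //  not Q, not not R.
                  branch 2.1.2.2.1 (add Q, not R):
                    ○ open, literals {P=T, Q=T, R=F, S=F}.
                  branch 2.1.2.2.2 (add not Q, not not R):
                    ○ open, literals {P=T, Q=F, R=T, S=F}.
      branch 2.2 (add not S):
        ○ open, literals {S=F}.
2 branches closed, 8 open.
Each open branch fixes some atoms; the unmentioned ones are free. Counting distinct full assignments: branch {S=F} (P, Q, R, T) contributes 16 new; branch {P=F, R=F, S=T} (Q, T) contributes 4 new; branch {Q=T, R=T, S=T} (P, T) contributes 4 new; branch {Q=F, R=F, S=T} (P, T) contributes 2 new; branch {P=F, Q=F, R=T, S=F} (T) contributes 0 new; branch {P=T, Q=T, R=F, S=F} (T) contributes 0 new; branch {P=T, Q=F, R=T, S=F} (T) contributes 0 new; branch {S=F} (P, Q, R, T) contributes 0 new. Total: 26.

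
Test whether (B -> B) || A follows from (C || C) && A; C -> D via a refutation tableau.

Initial set: {T ((C || C) && A); T (C -> D); F ((B -> B) || A)}.
T ((C || C) && A): α-rule — add T (C || C), T A.
F ((B -> B) || A): α-rule — add F (B -> B), F A.
× closes — contains both A and !A.
All 1 branch closes.
Every branch closed, so the premises entail the conclusion.

Yes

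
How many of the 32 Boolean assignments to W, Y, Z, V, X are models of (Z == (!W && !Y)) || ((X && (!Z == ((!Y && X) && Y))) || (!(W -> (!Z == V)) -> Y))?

Initial set: {T ((Z == (!W && !Y)) || ((X && (!Z == ((!Y && X) && Y))) || (!(W -> (!Z == V)) -> Y)))}.
T ((Z == (!W && !Y)) || ((X && (!Z == ((!Y && X) && Y))) || (!(W -> (!Z == V)) -> Y))): β-rule — branch into T (Z == (!W && !Y))  //  T ((X && (!Z == ((!Y && X) && Y))) || (!(W -> (!Z == V)) -> Y)).
  branch 1 (add T (Z == (!W && !Y))):
    T (Z == (!W && !Y)): β-rule — branch into T Z, T (!W && !Y)  //  F Z, F (!W && !Y).
      branch 1.1 (add T Z, T (!W && !Y)):
        T (!W && !Y): α-rule — add T !W, T !Y.
        ○ open, literals {W=F, Y=F, Z=T}.
      branch 1.2 (add F Z, F (!W && !Y)):
        F (!W && !Y): β-rule — branch into F !W  //  F !Y.
          branch 1.2.1 (add F !W):
            ○ open, literals {W=T, Z=F}.
          branch 1.2.2 (add F !Y):
            ○ open, literals {Y=T, Z=F}.
  branch 2 (add T ((X && (!Z == ((!Y && X) && Y))) || (!(W -> (!Z == V)) -> Y))):
    T ((X && (!Z == ((!Y && X) && Y))) || (!(W -> (!Z == V)) -> Y)): β-rule — branch into T (X && (!Z == ((!Y && X) && Y)))  //  T (!(W -> (!Z == V)) -> Y).
      branch 2.1 (add T (X && (!Z == ((!Y && X) && Y)))):
        T (X && (!Z == ((!Y && X) && Y))): α-rule — add T X, T (!Z == ((!Y && X) && Y)).
        T (!Z == ((!Y && X) && Y)): β-rule — branch into T !Z, T ((!Y && X) && Y)  //  F !Z, F ((!Y && X) && Y).
          branch 2.1.1 (add T !Z, T ((!Y && X) && Y)):
            T ((!Y && X) && Y): α-rule — add T (!Y && X), T Y.
            T (!Y && X): α-rule — add T !Y, T X.
            × closes — contains both Y and !Y.
          branch 2.1.2 (add F !Z, F ((!Y && X) && Y)):
            F ((!Y && X) && Y): β-rule — branch into F (!Y && X)  //  F Y.
              branch 2.1.2.1 (add F (!Y && X)):
                F (!Y && X): β-rule — branch into F !Y  //  F X.
                  branch 2.1.2.1.1 (add F !Y):
                    ○ open, literals {X=T, Y=T, Z=T}.
                  branch 2.1.2.1.2 (add F X):
                    × closes — contains both X and !X.
              branch 2.1.2.2 (add F Y):
                ○ open, literals {X=T, Y=F, Z=T}.
      branch 2.2 (add T (!(W -> (!Z == V)) -> Y)):
        T (!(W -> (!Z == V)) -> Y): β-rule — branch into F !(W -> (!Z == V))  //  T Y.
          branch 2.2.1 (add F !(W -> (!Z == V))):
            F !(W -> (!Z == V)): β-rule — branch into F W  //  T (!Z == V).
              branch 2.2.1.1 (add F W):
                ○ open, literals {W=F}.
              branch 2.2.1.2 (add T (!Z == V)):
                T (!Z == V): β-rule — branch into T !Z, T V  //  F !Z, F V.
                  branch 2.2.1.2.1 (add T !Z, T V):
                    ○ open, literals {V=T, Z=F}.
                  branch 2.2.1.2.2 (add F !Z, F V):
                    ○ open, literals {V=F, Z=T}.
          branch 2.2.2 (add T Y):
            ○ open, literals {Y=T}.
2 branches closed, 9 open.
Each open branch fixes some atoms; the unmentioned ones are free. Counting distinct full assignments: branch {W=F, Y=F, Z=T} (V, X) contributes 4 new; branch {W=T, Z=F} (Y, V, X) contributes 8 new; branch {Y=T, Z=F} (W, V, X) contributes 4 new; branch {X=T, Y=T, Z=T} (W, V) contributes 4 new; branch {X=T, Y=F, Z=T} (W, V) contributes 2 new; branch {W=F} (Y, Z, V, X) contributes 6 new; branch {V=T, Z=F} (W, Y, X) contributes 0 new; branch {V=F, Z=T} (W, Y, X) contributes 2 new; branch {Y=T} (W, Z, V, X) contributes 1 new. Total: 31.

31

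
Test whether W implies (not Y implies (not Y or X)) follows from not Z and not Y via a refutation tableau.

Initial set: {(not Z and not Y); not (W implies (not Y implies (not Y or X)))}.
(not Z and not Y): α-rule — add not Z, not Y.
not (W implies (not Y implies (not Y or X))): α-rule — add W, not (not Y implies (not Y or X)).
not (not Y implies (not Y or X)): α-rule — add not Y, not (not Y or X).
not (not Y or X): α-rule — add not not Y, not X.
× closes — contains both Y and not Y.
All 1 branch closes.
Every branch closed, so the premises entail the conclusion.

Yes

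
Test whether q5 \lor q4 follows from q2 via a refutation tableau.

No

Initial set: {T q2; F (q5 \lor q4)}.
F (q5 \lor q4): α-rule — add F q5, F q4.
○ open, literals {q2=1, q4=0, q5=0}.
0 branches closed, 1 open.
An open branch gives a countermodel: q2=1, q4=0, q5=0 (unmentioned atoms arbitrary); the premises hold there but the conclusion fails.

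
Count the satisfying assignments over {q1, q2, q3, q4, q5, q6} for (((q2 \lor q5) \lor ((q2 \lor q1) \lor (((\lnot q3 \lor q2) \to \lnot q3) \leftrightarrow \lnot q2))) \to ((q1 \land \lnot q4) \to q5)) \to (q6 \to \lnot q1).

52

Initial set: {((((q2 \lor q5) \lor ((q2 \lor q1) \lor (((\lnot q3 \lor q2) \to \lnot q3) \leftrightarrow \lnot q2))) \to ((q1 \land \lnot q4) \to q5)) \to (q6 \to \lnot q1))}.
((((q2 \lor q5) \lor ((q2 \lor q1) \lor (((\lnot q3 \lor q2) \to \lnot q3) \leftrightarrow \lnot q2))) \to ((q1 \land \lnot q4) \to q5)) \to (q6 \to \lnot q1)): β-rule — branch into \lnot (((q2 \lor q5) \lor ((q2 \lor q1) \lor (((\lnot q3 \lor q2) \to \lnot q3) \leftrightarrow \lnot q2))) \to ((q1 \land \lnot q4) \to q5))  //  (q6 \to \lnot q1).
  branch 1 (add \lnot (((q2 \lor q5) \lor ((q2 \lor q1) \lor (((\lnot q3 \lor q2) \to \lnot q3) \leftrightarrow \lnot q2))) \to ((q1 \land \lnot q4) \to q5))):
    \lnot (((q2 \lor q5) \lor ((q2 \lor q1) \lor (((\lnot q3 \lor q2) \to \lnot q3) \leftrightarrow \lnot q2))) \to ((q1 \land \lnot q4) \to q5)): α-rule — add ((q2 \lor q5) \lor ((q2 \lor q1) \lor (((\lnot q3 \lor q2) \to \lnot q3) \leftrightarrow \lnot q2))), \lnot ((q1 \land \lnot q4) \to q5).
    \lnot ((q1 \land \lnot q4) \to q5): α-rule — add (q1 \land \lnot q4), \lnot q5.
    (q1 \land \lnot q4): α-rule — add q1, \lnot q4.
    ((q2 \lor q5) \lor ((q2 \lor q1) \lor (((\lnot q3 \lor q2) \to \lnot q3) \leftrightarrow \lnot q2))): β-rule — branch into (q2 \lor q5)  //  ((q2 \lor q1) \lor (((\lnot q3 \lor q2) \to \lnot q3) \leftrightarrow \lnot q2)).
      branch 1.1 (add (q2 \lor q5)):
        (q2 \lor q5): β-rule — branch into q2  //  q5.
          branch 1.1.1 (add q2):
            ○ open, literals {q1=T, q2=T, q4=F, q5=F}.
          branch 1.1.2 (add q5):
            × closes — contains both q5 and \lnot q5.
      branch 1.2 (add ((q2 \lor q1) \lor (((\lnot q3 \lor q2) \to \lnot q3) \leftrightarrow \lnot q2))):
        ((q2 \lor q1) \lor (((\lnot q3 \lor q2) \to \lnot q3) \leftrightarrow \lnot q2)): β-rule — branch into (q2 \lor q1)  //  (((\lnot q3 \lor q2) \to \lnot q3) \leftrightarrow \lnot q2).
          branch 1.2.1 (add (q2 \lor q1)):
            (q2 \lor q1): β-rule — branch into q2  //  q1.
              branch 1.2.1.1 (add q2):
                ○ open, literals {q1=T, q2=T, q4=F, q5=F}.
              branch 1.2.1.2 (add q1):
                ○ open, literals {q1=T, q4=F, q5=F}.
          branch 1.2.2 (add (((\lnot q3 \lor q2) \to \lnot q3) \leftrightarrow \lnot q2)):
            (((\lnot q3 \lor q2) \to \lnot q3) \leftrightarrow \lnot q2): β-rule — branch into ((\lnot q3 \lor q2) \to \lnot q3), \lnot q2  //  \lnot ((\lnot q3 \lor q2) \to \lnot q3), \lnot \lnot q2.
              branch 1.2.2.1 (add ((\lnot q3 \lor q2) \to \lnot q3), \lnot q2):
                ((\lnot q3 \lor q2) \to \lnot q3): β-rule — branch into \lnot (\lnot q3 \lor q2)  //  \lnot q3.
                  branch 1.2.2.1.1 (add \lnot (\lnot q3 \lor q2)):
                    \lnot (\lnot q3 \lor q2): α-rule — add \lnot \lnot q3, \lnot q2.
                    ○ open, literals {q1=T, q2=F, q3=T, q4=F, q5=F}.
                  branch 1.2.2.1.2 (add \lnot q3):
                    ○ open, literals {q1=T, q2=F, q3=F, q4=F, q5=F}.
              branch 1.2.2.2 (add \lnot ((\lnot q3 \lor q2) \to \lnot q3), \lnot \lnot q2):
                \lnot ((\lnot q3 \lor q2) \to \lnot q3): α-rule — add (\lnot q3 \lor q2), \lnot \lnot q3.
                (\lnot q3 \lor q2): β-rule — branch into \lnot q3  //  q2.
                  branch 1.2.2.2.1 (add \lnot q3):
                    × closes — contains both q3 and \lnot q3.
                  branch 1.2.2.2.2 (add q2):
                    ○ open, literals {q1=T, q2=T, q3=T, q4=F, q5=F}.
  branch 2 (add (q6 \to \lnot q1)):
    (q6 \to \lnot q1): β-rule — branch into \lnot q6  //  \lnot q1.
      branch 2.1 (add \lnot q6):
        ○ open, literals {q6=F}.
      branch 2.2 (add \lnot q1):
        ○ open, literals {q1=F}.
2 branches closed, 8 open.
Each open branch fixes some atoms; the unmentioned ones are free. Counting distinct full assignments: branch {q1=T, q2=T, q4=F, q5=F} (q3, q6) contributes 4 new; branch {q1=T, q2=T, q4=F, q5=F} (q3, q6) contributes 0 new; branch {q1=T, q4=F, q5=F} (q2, q3, q6) contributes 4 new; branch {q1=T, q2=F, q3=T, q4=F, q5=F} (q6) contributes 0 new; branch {q1=T, q2=F, q3=F, q4=F, q5=F} (q6) contributes 0 new; branch {q1=T, q2=T, q3=T, q4=F, q5=F} (q6) contributes 0 new; branch {q6=F} (q1, q2, q3, q4, q5) contributes 28 new; branch {q1=F} (q2, q3, q4, q5, q6) contributes 16 new. Total: 52.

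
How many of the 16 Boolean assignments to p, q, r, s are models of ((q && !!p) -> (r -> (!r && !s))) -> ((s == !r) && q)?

Initial set: {(((q && !!p) -> (r -> (!r && !s))) -> ((s == !r) && q))}.
(((q && !!p) -> (r -> (!r && !s))) -> ((s == !r) && q)): β-rule — branch into !((q && !!p) -> (r -> (!r && !s)))  //  ((s == !r) && q).
  branch 1 (add !((q && !!p) -> (r -> (!r && !s)))):
    !((q && !!p) -> (r -> (!r && !s))): α-rule — add (q && !!p), !(r -> (!r && !s)).
    (q && !!p): α-rule — add q, !!p.
    !(r -> (!r && !s)): α-rule — add r, !(!r && !s).
    !!p: drop double negation, giving p.
    !(!r && !s): β-rule — branch into !!r  //  !!s.
      branch 1.1 (add !!r):
        ○ open, literals {p=T, q=T, r=T}.
      branch 1.2 (add !!s):
        ○ open, literals {p=T, q=T, r=T, s=T}.
  branch 2 (add ((s == !r) && q)):
    ((s == !r) && q): α-rule — add (s == !r), q.
    (s == !r): β-rule — branch into s, !r  //  !s, !!r.
      branch 2.1 (add s, !r):
        ○ open, literals {q=T, r=F, s=T}.
      branch 2.2 (add !s, !!r):
        ○ open, literals {q=T, r=T, s=F}.
0 branches closed, 4 open.
Each open branch fixes some atoms; the unmentioned ones are free. Counting distinct full assignments: branch {p=T, q=T, r=T} (s) contributes 2 new; branch {p=T, q=T, r=T, s=T} (none free) contributes 0 new; branch {q=T, r=F, s=T} (p) contributes 2 new; branch {q=T, r=T, s=F} (p) contributes 1 new. Total: 5.

5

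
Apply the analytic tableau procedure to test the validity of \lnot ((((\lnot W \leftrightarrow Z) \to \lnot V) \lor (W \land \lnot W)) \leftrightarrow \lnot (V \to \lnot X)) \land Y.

Assume the negation and expand:
Initial set: {\lnot (\lnot ((((\lnot W \leftrightarrow Z) \to \lnot V) \lor (W \land \lnot W)) \leftrightarrow \lnot (V \to \lnot X)) \land Y)}.
\lnot (\lnot ((((\lnot W \leftrightarrow Z) \to \lnot V) \lor (W \land \lnot W)) \leftrightarrow \lnot (V \to \lnot X)) \land Y): β-rule — branch into \lnot \lnot ((((\lnot W \leftrightarrow Z) \to \lnot V) \lor (W \land \lnot W)) \leftrightarrow \lnot (V \to \lnot X))  //  \lnot Y.
  branch 1 (add \lnot \lnot ((((\lnot W \leftrightarrow Z) \to \lnot V) \lor (W \land \lnot W)) \leftrightarrow \lnot (V \to \lnot X))):
    \lnot \lnot ((((\lnot W \leftrightarrow Z) \to \lnot V) \lor (W \land \lnot W)) \leftrightarrow \lnot (V \to \lnot X)): β-rule — branch into (((\lnot W \leftrightarrow Z) \to \lnot V) \lor (W \land \lnot W)), \lnot (V \to \lnot X)  //  \lnot (((\lnot W \leftrightarrow Z) \to \lnot V) \lor (W \land \lnot W)), \lnot \lnot (V \to \lnot X).
      branch 1.1 (add (((\lnot W \leftrightarrow Z) \to \lnot V) \lor (W \land \lnot W)), \lnot (V \to \lnot X)):
        \lnot (V \to \lnot X): α-rule — add V, \lnot \lnot X.
        (((\lnot W \leftrightarrow Z) \to \lnot V) \lor (W \land \lnot W)): β-rule — branch into ((\lnot W \leftrightarrow Z) \to \lnot V)  //  (W \land \lnot W).
          branch 1.1.1 (add ((\lnot W \leftrightarrow Z) \to \lnot V)):
            ((\lnot W \leftrightarrow Z) \to \lnot V): β-rule — branch into \lnot (\lnot W \leftrightarrow Z)  //  \lnot V.
              branch 1.1.1.1 (add \lnot (\lnot W \leftrightarrow Z)):
                \lnot (\lnot W \leftrightarrow Z): β-rule — branch into \lnot W, \lnot Z  //  \lnot \lnot W, Z.
                  branch 1.1.1.1.1 (add \lnot W, \lnot Z):
                    ○ open, literals {V=T, W=F, X=T, Z=F}.
                  branch 1.1.1.1.2 (add \lnot \lnot W, Z):
                    ○ open, literals {V=T, W=T, X=T, Z=T}.
              branch 1.1.1.2 (add \lnot V):
                × closes — contains both V and \lnot V.
          branch 1.1.2 (add (W \land \lnot W)):
            (W \land \lnot W): α-rule — add W, \lnot W.
            × closes — contains both W and \lnot W.
      branch 1.2 (add \lnot (((\lnot W \leftrightarrow Z) \to \lnot V) \lor (W \land \lnot W)), \lnot \lnot (V \to \lnot X)):
        \lnot (((\lnot W \leftrightarrow Z) \to \lnot V) \lor (W \land \lnot W)): α-rule — add \lnot ((\lnot W \leftrightarrow Z) \to \lnot V), \lnot (W \land \lnot W).
        \lnot ((\lnot W \leftrightarrow Z) \to \lnot V): α-rule — add (\lnot W \leftrightarrow Z), \lnot \lnot V.
        \lnot \lnot (V \to \lnot X): β-rule — branch into \lnot V  //  \lnot X.
          branch 1.2.1 (add \lnot V):
            × closes — contains both V and \lnot V.
          branch 1.2.2 (add \lnot X):
            \lnot (W \land \lnot W): β-rule — branch into \lnot W  //  \lnot \lnot W.
              branch 1.2.2.1 (add \lnot W):
                (\lnot W \leftrightarrow Z): β-rule — branch into \lnot W, Z  //  \lnot \lnot W, \lnot Z.
                  branch 1.2.2.1.1 (add \lnot W, Z):
                    ○ open, literals {V=T, W=F, X=F, Z=T}.
                  branch 1.2.2.1.2 (add \lnot \lnot W, \lnot Z):
                    × closes — contains both W and \lnot W.
              branch 1.2.2.2 (add \lnot \lnot W):
                (\lnot W \leftrightarrow Z): β-rule — branch into \lnot W, Z  //  \lnot \lnot W, \lnot Z.
                  branch 1.2.2.2.1 (add \lnot W, Z):
                    × closes — contains both W and \lnot W.
                  branch 1.2.2.2.2 (add \lnot \lnot W, \lnot Z):
                    ○ open, literals {V=T, W=T, X=F, Z=F}.
  branch 2 (add \lnot Y):
    ○ open, literals {Y=F}.
5 branches closed, 5 open.
An open branch gives a countermodel: V=T, W=F, X=T, Z=F (unmentioned atoms arbitrary); under it the original formula is false.

Not valid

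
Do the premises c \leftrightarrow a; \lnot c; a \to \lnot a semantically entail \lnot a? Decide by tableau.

Initial set: {(c \leftrightarrow a); \lnot c; (a \to \lnot a); \lnot \lnot a}.
(c \leftrightarrow a): β-rule — branch into c, a  //  \lnot c, \lnot a.
  branch 1 (add c, a):
    × closes — contains both c and \lnot c.
  branch 2 (add \lnot c, \lnot a):
    × closes — contains both a and \lnot a.
All 2 branches close.
Every branch closed, so the premises entail the conclusion.

Yes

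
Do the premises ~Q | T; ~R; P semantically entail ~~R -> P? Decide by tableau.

Yes

Initial set: {T (~Q | T); T ~R; T P; F (~~R -> P)}.
F (~~R -> P): α-rule — add T ~~R, F P.
× closes — contains both P and ~P.
All 1 branch closes.
Every branch closed, so the premises entail the conclusion.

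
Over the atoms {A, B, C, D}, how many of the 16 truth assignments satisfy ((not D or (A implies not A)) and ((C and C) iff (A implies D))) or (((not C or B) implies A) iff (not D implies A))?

Initial set: {T (((not D or (A implies not A)) and ((C and C) iff (A implies D))) or (((not C or B) implies A) iff (not D implies A)))}.
T (((not D or (A implies not A)) and ((C and C) iff (A implies D))) or (((not C or B) implies A) iff (not D implies A))): β-rule — branch into T ((not D or (A implies not A)) and ((C and C) iff (A implies D)))  //  T (((not C or B) implies A) iff (not D implies A)).
  branch 1 (add T ((not D or (A implies not A)) and ((C and C) iff (A implies D)))):
    T ((not D or (A implies not A)) and ((C and C) iff (A implies D))): α-rule — add T (not D or (A implies not A)), T ((C and C) iff (A implies D)).
    T (not D or (A implies not A)): β-rule — branch into T not D  //  T (A implies not A).
      branch 1.1 (add T not D):
        T ((C and C) iff (A implies D)): β-rule — branch into T (C and C), T (A implies D)  //  F (C and C), F (A implies D).
          branch 1.1.1 (add T (C and C), T (A implies D)):
            T (C and C): α-rule — add T C, T C.
            T (A implies D): β-rule — branch into F A  //  T D.
              branch 1.1.1.1 (add F A):
                ○ open, literals {A=0, C=1, D=0}.
              branch 1.1.1.2 (add T D):
                × closes — contains both D and not D.
          branch 1.1.2 (add F (C and C), F (A implies D)):
            F (A implies D): α-rule — add T A, F D.
            F (C and C): β-rule — branch into F C  //  F C.
              branch 1.1.2.1 (add F C):
                ○ open, literals {A=1, C=0, D=0}.
              branch 1.1.2.2 (add F C):
                ○ open, literals {A=1, C=0, D=0}.
      branch 1.2 (add T (A implies not A)):
        T ((C and C) iff (A implies D)): β-rule — branch into T (C and C), T (A implies D)  //  F (C and C), F (A implies D).
          branch 1.2.1 (add T (C and C), T (A implies D)):
            T (C and C): α-rule — add T C, T C.
            T (A implies not A): β-rule — branch into F A  //  T not A.
              branch 1.2.1.1 (add F A):
                T (A implies D): β-rule — branch into F A  //  T D.
                  branch 1.2.1.1.1 (add F A):
                    ○ open, literals {A=0, C=1}.
                  branch 1.2.1.1.2 (add T D):
                    ○ open, literals {A=0, C=1, D=1}.
              branch 1.2.1.2 (add T not A):
                T (A implies D): β-rule — branch into F A  //  T D.
                  branch 1.2.1.2.1 (add F A):
                    ○ open, literals {A=0, C=1}.
                  branch 1.2.1.2.2 (add T D):
                    ○ open, literals {A=0, C=1, D=1}.
          branch 1.2.2 (add F (C and C), F (A implies D)):
            F (A implies D): α-rule — add T A, F D.
            T (A implies not A): β-rule — branch into F A  //  T not A.
              branch 1.2.2.1 (add F A):
                × closes — contains both A and not A.
              branch 1.2.2.2 (add T not A):
                × closes — contains both A and not A.
  branch 2 (add T (((not C or B) implies A) iff (not D implies A))):
    T (((not C or B) implies A) iff (not D implies A)): β-rule — branch into T ((not C or B) implies A), T (not D implies A)  //  F ((not C or B) implies A), F (not D implies A).
      branch 2.1 (add T ((not C or B) implies A), T (not D implies A)):
        T ((not C or B) implies A): β-rule — branch into F (not C or B)  //  T A.
          branch 2.1.1 (add F (not C or B)):
            F (not C or B): α-rule — add F not C, F B.
            T (not D implies A): β-rule — branch into F not D  //  T A.
              branch 2.1.1.1 (add F not D):
                ○ open, literals {B=0, C=1, D=1}.
              branch 2.1.1.2 (add T A):
                ○ open, literals {A=1, B=0, C=1}.
          branch 2.1.2 (add T A):
            T (not D implies A): β-rule — branch into F not D  //  T A.
              branch 2.1.2.1 (add F not D):
                ○ open, literals {A=1, D=1}.
              branch 2.1.2.2 (add T A):
                ○ open, literals {A=1}.
      branch 2.2 (add F ((not C or B) implies A), F (not D implies A)):
        F ((not C or B) implies A): α-rule — add T (not C or B), F A.
        F (not D implies A): α-rule — add T not D, F A.
        T (not C or B): β-rule — branch into T not C  //  T B.
          branch 2.2.1 (add T not C):
            ○ open, literals {A=0, C=0, D=0}.
          branch 2.2.2 (add T B):
            ○ open, literals {A=0, B=1, D=0}.
3 branches closed, 13 open.
Each open branch fixes some atoms; the unmentioned ones are free. Counting distinct full assignments: branch {A=0, C=1, D=0} (B) contributes 2 new; branch {A=1, C=0, D=0} (B) contributes 2 new; branch {A=1, C=0, D=0} (B) contributes 0 new; branch {A=0, C=1} (B, D) contributes 2 new; branch {A=0, C=1, D=1} (B) contributes 0 new; branch {A=0, C=1} (B, D) contributes 0 new; branch {A=0, C=1, D=1} (B) contributes 0 new; branch {B=0, C=1, D=1} (A) contributes 1 new; branch {A=1, B=0, C=1} (D) contributes 1 new; branch {A=1, D=1} (B, C) contributes 3 new; branch {A=1} (B, C, D) contributes 1 new; branch {A=0, C=0, D=0} (B) contributes 2 new; branch {A=0, B=1, D=0} (C) contributes 0 new. Total: 14.

14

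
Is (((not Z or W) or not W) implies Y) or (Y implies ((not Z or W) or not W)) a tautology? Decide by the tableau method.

Valid

Assume the negation and expand:
Initial set: {F ((((not Z or W) or not W) implies Y) or (Y implies ((not Z or W) or not W)))}.
F ((((not Z or W) or not W) implies Y) or (Y implies ((not Z or W) or not W))): α-rule — add F (((not Z or W) or not W) implies Y), F (Y implies ((not Z or W) or not W)).
F (((not Z or W) or not W) implies Y): α-rule — add T ((not Z or W) or not W), F Y.
F (Y implies ((not Z or W) or not W)): α-rule — add T Y, F ((not Z or W) or not W).
× closes — contains both Y and not Y.
All 1 branch closes.
Every branch closed, so the negation is unsatisfiable and the formula is valid.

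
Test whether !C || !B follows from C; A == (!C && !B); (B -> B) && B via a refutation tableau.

No

Initial set: {C; (A == (!C && !B)); ((B -> B) && B); !(!C || !B)}.
((B -> B) && B): α-rule — add (B -> B), B.
!(!C || !B): α-rule — add !!C, !!B.
(A == (!C && !B)): β-rule — branch into A, (!C && !B)  //  !A, !(!C && !B).
  branch 1 (add A, (!C && !B)):
    (!C && !B): α-rule — add !C, !B.
    × closes — contains both C and !C.
  branch 2 (add !A, !(!C && !B)):
    (B -> B): β-rule — branch into !B  //  B.
      branch 2.1 (add !B):
        × closes — contains both B and !B.
      branch 2.2 (add B):
        !(!C && !B): β-rule — branch into !!C  //  !!B.
          branch 2.2.1 (add !!C):
            ○ open, literals {A=0, B=1, C=1}.
          branch 2.2.2 (add !!B):
            ○ open, literals {A=0, B=1, C=1}.
2 branches closed, 2 open.
An open branch gives a countermodel: A=0, B=1, C=1 (unmentioned atoms arbitrary); the premises hold there but the conclusion fails.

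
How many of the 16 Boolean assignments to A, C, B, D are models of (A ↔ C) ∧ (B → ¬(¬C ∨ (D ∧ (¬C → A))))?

Initial set: {((A ↔ C) ∧ (B → ¬(¬C ∨ (D ∧ (¬C → A)))))}.
((A ↔ C) ∧ (B → ¬(¬C ∨ (D ∧ (¬C → A))))): α-rule — add (A ↔ C), (B → ¬(¬C ∨ (D ∧ (¬C → A)))).
(A ↔ C): β-rule — branch into A, C  //  ¬A, ¬C.
  branch 1 (add A, C):
    (B → ¬(¬C ∨ (D ∧ (¬C → A)))): β-rule — branch into ¬B  //  ¬(¬C ∨ (D ∧ (¬C → A))).
      branch 1.1 (add ¬B):
        ○ open, literals {A=true, B=false, C=true}.
      branch 1.2 (add ¬(¬C ∨ (D ∧ (¬C → A)))):
        ¬(¬C ∨ (D ∧ (¬C → A))): α-rule — add ¬¬C, ¬(D ∧ (¬C → A)).
        ¬(D ∧ (¬C → A)): β-rule — branch into ¬D  //  ¬(¬C → A).
          branch 1.2.1 (add ¬D):
            ○ open, literals {A=true, C=true, D=false}.
          branch 1.2.2 (add ¬(¬C → A)):
            ¬(¬C → A): α-rule — add ¬C, ¬A.
            × closes — contains both C and ¬C.
  branch 2 (add ¬A, ¬C):
    (B → ¬(¬C ∨ (D ∧ (¬C → A)))): β-rule — branch into ¬B  //  ¬(¬C ∨ (D ∧ (¬C → A))).
      branch 2.1 (add ¬B):
        ○ open, literals {A=false, B=false, C=false}.
      branch 2.2 (add ¬(¬C ∨ (D ∧ (¬C → A)))):
        ¬(¬C ∨ (D ∧ (¬C → A))): α-rule — add ¬¬C, ¬(D ∧ (¬C → A)).
        × closes — contains both C and ¬C.
2 branches closed, 3 open.
Each open branch fixes some atoms; the unmentioned ones are free. Counting distinct full assignments: branch {A=true, B=false, C=true} (D) contributes 2 new; branch {A=true, C=true, D=false} (B) contributes 1 new; branch {A=false, B=false, C=false} (D) contributes 2 new. Total: 5.

5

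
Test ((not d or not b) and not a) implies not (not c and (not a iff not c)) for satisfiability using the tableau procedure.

Initial set: {(((not d or not b) and not a) implies not (not c and (not a iff not c)))}.
(((not d or not b) and not a) implies not (not c and (not a iff not c))): β-rule — branch into not ((not d or not b) and not a)  //  not (not c and (not a iff not c)).
  branch 1 (add not ((not d or not b) and not a)):
    not ((not d or not b) and not a): β-rule — branch into not (not d or not b)  //  not not a.
      branch 1.1 (add not (not d or not b)):
        not (not d or not b): α-rule — add not not d, not not b.
        ○ open, literals {b=T, d=T}.
      branch 1.2 (add not not a):
        ○ open, literals {a=T}.
  branch 2 (add not (not c and (not a iff not c))):
    not (not c and (not a iff not c)): β-rule — branch into not not c  //  not (not a iff not c).
      branch 2.1 (add not not c):
        ○ open, literals {c=T}.
      branch 2.2 (add not (not a iff not c)):
        not (not a iff not c): β-rule — branch into not a, not not c  //  not not a, not c.
          branch 2.2.1 (add not a, not not c):
            ○ open, literals {a=F, c=T}.
          branch 2.2.2 (add not not a, not c):
            ○ open, literals {a=T, c=F}.
0 branches closed, 5 open.
An open branch gives a satisfying assignment: b=T, d=T.

Satisfiable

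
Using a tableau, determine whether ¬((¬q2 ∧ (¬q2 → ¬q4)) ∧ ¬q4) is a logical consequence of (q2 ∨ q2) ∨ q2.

Initial set: {((q2 ∨ q2) ∨ q2); ¬¬((¬q2 ∧ (¬q2 → ¬q4)) ∧ ¬q4)}.
¬¬((¬q2 ∧ (¬q2 → ¬q4)) ∧ ¬q4): α-rule — add (¬q2 ∧ (¬q2 → ¬q4)), ¬q4.
(¬q2 ∧ (¬q2 → ¬q4)): α-rule — add ¬q2, (¬q2 → ¬q4).
((q2 ∨ q2) ∨ q2): β-rule — branch into (q2 ∨ q2)  //  q2.
  branch 1 (add (q2 ∨ q2)):
    (¬q2 → ¬q4): β-rule — branch into ¬¬q2  //  ¬q4.
      branch 1.1 (add ¬¬q2):
        × closes — contains both q2 and ¬q2.
      branch 1.2 (add ¬q4):
        (q2 ∨ q2): β-rule — branch into q2  //  q2.
          branch 1.2.1 (add q2):
            × closes — contains both q2 and ¬q2.
          branch 1.2.2 (add q2):
            × closes — contains both q2 and ¬q2.
  branch 2 (add q2):
    × closes — contains both q2 and ¬q2.
All 4 branches close.
Every branch closed, so the premises entail the conclusion.

Yes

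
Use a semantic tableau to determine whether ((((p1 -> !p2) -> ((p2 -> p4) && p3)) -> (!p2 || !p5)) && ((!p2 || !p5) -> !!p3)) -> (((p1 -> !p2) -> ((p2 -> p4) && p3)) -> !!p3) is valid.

Assume the negation and expand:
Initial set: {F (((((p1 -> !p2) -> ((p2 -> p4) && p3)) -> (!p2 || !p5)) && ((!p2 || !p5) -> !!p3)) -> (((p1 -> !p2) -> ((p2 -> p4) && p3)) -> !!p3))}.
F (((((p1 -> !p2) -> ((p2 -> p4) && p3)) -> (!p2 || !p5)) && ((!p2 || !p5) -> !!p3)) -> (((p1 -> !p2) -> ((p2 -> p4) && p3)) -> !!p3)): α-rule — add T ((((p1 -> !p2) -> ((p2 -> p4) && p3)) -> (!p2 || !p5)) && ((!p2 || !p5) -> !!p3)), F (((p1 -> !p2) -> ((p2 -> p4) && p3)) -> !!p3).
T ((((p1 -> !p2) -> ((p2 -> p4) && p3)) -> (!p2 || !p5)) && ((!p2 || !p5) -> !!p3)): α-rule — add T (((p1 -> !p2) -> ((p2 -> p4) && p3)) -> (!p2 || !p5)), T ((!p2 || !p5) -> !!p3).
F (((p1 -> !p2) -> ((p2 -> p4) && p3)) -> !!p3): α-rule — add T ((p1 -> !p2) -> ((p2 -> p4) && p3)), F !!p3.
F !!p3: drop double negation, giving F p3.
T (((p1 -> !p2) -> ((p2 -> p4) && p3)) -> (!p2 || !p5)): β-rule — branch into F ((p1 -> !p2) -> ((p2 -> p4) && p3))  //  T (!p2 || !p5).
  branch 1 (add F ((p1 -> !p2) -> ((p2 -> p4) && p3))):
    F ((p1 -> !p2) -> ((p2 -> p4) && p3)): α-rule — add T (p1 -> !p2), F ((p2 -> p4) && p3).
    T ((!p2 || !p5) -> !!p3): β-rule — branch into F (!p2 || !p5)  //  T !!p3.
      branch 1.1 (add F (!p2 || !p5)):
        F (!p2 || !p5): α-rule — add F !p2, F !p5.
        T ((p1 -> !p2) -> ((p2 -> p4) && p3)): β-rule — branch into F (p1 -> !p2)  //  T ((p2 -> p4) && p3).
          branch 1.1.1 (add F (p1 -> !p2)):
            F (p1 -> !p2): α-rule — add T p1, F !p2.
            T (p1 -> !p2): β-rule — branch into F p1  //  T !p2.
              branch 1.1.1.1 (add F p1):
                × closes — contains both p1 and !p1.
              branch 1.1.1.2 (add T !p2):
                × closes — contains both p2 and !p2.
          branch 1.1.2 (add T ((p2 -> p4) && p3)):
            T ((p2 -> p4) && p3): α-rule — add T (p2 -> p4), T p3.
            × closes — contains both p3 and !p3.
      branch 1.2 (add T !!p3):
        T !!p3: drop double negation, giving T p3.
        × closes — contains both p3 and !p3.
  branch 2 (add T (!p2 || !p5)):
    T ((!p2 || !p5) -> !!p3): β-rule — branch into F (!p2 || !p5)  //  T !!p3.
      branch 2.1 (add F (!p2 || !p5)):
        F (!p2 || !p5): α-rule — add F !p2, F !p5.
        T ((p1 -> !p2) -> ((p2 -> p4) && p3)): β-rule — branch into F (p1 -> !p2)  //  T ((p2 -> p4) && p3).
          branch 2.1.1 (add F (p1 -> !p2)):
            F (p1 -> !p2): α-rule — add T p1, F !p2.
            T (!p2 || !p5): β-rule — branch into T !p2  //  T !p5.
              branch 2.1.1.1 (add T !p2):
                × closes — contains both p2 and !p2.
              branch 2.1.1.2 (add T !p5):
                × closes — contains both p5 and !p5.
          branch 2.1.2 (add T ((p2 -> p4) && p3)):
            T ((p2 -> p4) && p3): α-rule — add T (p2 -> p4), T p3.
            × closes — contains both p3 and !p3.
      branch 2.2 (add T !!p3):
        T !!p3: drop double negation, giving T p3.
        × closes — contains both p3 and !p3.
All 8 branches close.
Every branch closed, so the negation is unsatisfiable and the formula is valid.

Valid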